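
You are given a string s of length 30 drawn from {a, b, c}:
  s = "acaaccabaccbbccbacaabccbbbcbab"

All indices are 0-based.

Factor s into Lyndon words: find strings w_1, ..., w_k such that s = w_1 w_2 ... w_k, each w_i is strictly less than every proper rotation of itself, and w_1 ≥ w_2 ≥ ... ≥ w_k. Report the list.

["ac", "aaccabaccbbccbac", "aabccbbbcbab"]

emit factor 1: 'ac' (i=0, period=2)
emit factor 2: 'aaccabaccbbccbac' (i=2, period=16)
emit factor 3: 'aabccbbbcbab' (i=18, period=12)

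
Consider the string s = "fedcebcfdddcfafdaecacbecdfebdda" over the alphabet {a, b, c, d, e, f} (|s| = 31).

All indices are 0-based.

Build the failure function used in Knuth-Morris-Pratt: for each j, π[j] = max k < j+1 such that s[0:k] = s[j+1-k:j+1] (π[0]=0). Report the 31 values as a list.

[0, 0, 0, 0, 0, 0, 0, 1, 0, 0, 0, 0, 1, 0, 1, 0, 0, 0, 0, 0, 0, 0, 0, 0, 0, 1, 2, 0, 0, 0, 0]

π[0] = 0
j=1 s[j]='e': π[1]=0 (border '')
j=2 s[j]='d': π[2]=0 (border '')
j=3 s[j]='c': π[3]=0 (border '')
j=4 s[j]='e': π[4]=0 (border '')
j=5 s[j]='b': π[5]=0 (border '')
j=6 s[j]='c': π[6]=0 (border '')
j=7 s[j]='f': π[7]=1 (border 'f')
j=8 s[j]='d': k: 1→0; π[8]=0 (border '')
j=9 s[j]='d': π[9]=0 (border '')
j=10 s[j]='d': π[10]=0 (border '')
j=11 s[j]='c': π[11]=0 (border '')
j=12 s[j]='f': π[12]=1 (border 'f')
j=13 s[j]='a': k: 1→0; π[13]=0 (border '')
j=14 s[j]='f': π[14]=1 (border 'f')
j=15 s[j]='d': k: 1→0; π[15]=0 (border '')
j=16 s[j]='a': π[16]=0 (border '')
j=17 s[j]='e': π[17]=0 (border '')
j=18 s[j]='c': π[18]=0 (border '')
j=19 s[j]='a': π[19]=0 (border '')
j=20 s[j]='c': π[20]=0 (border '')
j=21 s[j]='b': π[21]=0 (border '')
j=22 s[j]='e': π[22]=0 (border '')
j=23 s[j]='c': π[23]=0 (border '')
j=24 s[j]='d': π[24]=0 (border '')
j=25 s[j]='f': π[25]=1 (border 'f')
j=26 s[j]='e': π[26]=2 (border 'fe')
j=27 s[j]='b': k: 2→0; π[27]=0 (border '')
j=28 s[j]='d': π[28]=0 (border '')
j=29 s[j]='d': π[29]=0 (border '')
j=30 s[j]='a': π[30]=0 (border '')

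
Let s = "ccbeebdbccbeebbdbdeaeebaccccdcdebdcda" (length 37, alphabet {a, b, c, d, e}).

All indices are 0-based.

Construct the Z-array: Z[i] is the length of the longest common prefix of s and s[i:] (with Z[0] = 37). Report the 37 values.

Z[0]=37
i=1: outside box; Z[1]=1 extend→box=[1,2)
i=2: outside box; Z[2]=0
i=3: outside box; Z[3]=0
i=4: outside box; Z[4]=0
i=5: outside box; Z[5]=0
i=6: outside box; Z[6]=0
i=7: outside box; Z[7]=0
i=8: outside box; Z[8]=6 extend→box=[8,14)
i=9: min(r-i=5, Z[1]=1)=1; Z[9]=1
i=10: min(r-i=4, Z[2]=0)=0; Z[10]=0
i=11: min(r-i=3, Z[3]=0)=0; Z[11]=0
i=12: min(r-i=2, Z[4]=0)=0; Z[12]=0
i=13: min(r-i=1, Z[5]=0)=0; Z[13]=0
i=14: outside box; Z[14]=0
i=15: outside box; Z[15]=0
i=16: outside box; Z[16]=0
i=17: outside box; Z[17]=0
i=18: outside box; Z[18]=0
i=19: outside box; Z[19]=0
i=20: outside box; Z[20]=0
i=21: outside box; Z[21]=0
i=22: outside box; Z[22]=0
i=23: outside box; Z[23]=0
i=24: outside box; Z[24]=2 extend→box=[24,26)
i=25: min(r-i=1, Z[1]=1)=1; Z[25]=2 extend→box=[25,27)
i=26: min(r-i=1, Z[1]=1)=1; Z[26]=2 extend→box=[26,28)
i=27: min(r-i=1, Z[1]=1)=1; Z[27]=1
i=28: outside box; Z[28]=0
i=29: outside box; Z[29]=1 extend→box=[29,30)
i=30: outside box; Z[30]=0
i=31: outside box; Z[31]=0
i=32: outside box; Z[32]=0
i=33: outside box; Z[33]=0
i=34: outside box; Z[34]=1 extend→box=[34,35)
i=35: outside box; Z[35]=0
i=36: outside box; Z[36]=0

[37, 1, 0, 0, 0, 0, 0, 0, 6, 1, 0, 0, 0, 0, 0, 0, 0, 0, 0, 0, 0, 0, 0, 0, 2, 2, 2, 1, 0, 1, 0, 0, 0, 0, 1, 0, 0]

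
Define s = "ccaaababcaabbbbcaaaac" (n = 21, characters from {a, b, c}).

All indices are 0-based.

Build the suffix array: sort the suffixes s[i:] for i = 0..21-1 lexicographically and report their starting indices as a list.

sorted suffixes:
  #0 SA[0]=16  'aaaac'
  #1 SA[1]=2  'aaababcaabbbbcaaaac'
  #2 SA[2]=17  'aaac'
  #3 SA[3]=3  'aababcaabbbbcaaaac'
  #4 SA[4]=9  'aabbbbcaaaac'
  #5 SA[5]=18  'aac'
  #6 SA[6]=4  'ababcaabbbbcaaaac'
  #7 SA[7]=10  'abbbbcaaaac'
  #8 SA[8]=6  'abcaabbbbcaaaac'
  #9 SA[9]=19  'ac'
  #10 SA[10]=5  'babcaabbbbcaaaac'
  #11 SA[11]=11  'bbbbcaaaac'
  #12 SA[12]=12  'bbbcaaaac'
  #13 SA[13]=13  'bbcaaaac'
  #14 SA[14]=14  'bcaaaac'
  #15 SA[15]=7  'bcaabbbbcaaaac'
  #16 SA[16]=20  'c'
  #17 SA[17]=15  'caaaac'
  #18 SA[18]=1  'caaababcaabbbbcaaaac'
  #19 SA[19]=8  'caabbbbcaaaac'
  #20 SA[20]=0  'ccaaababcaabbbbcaaaac'

[16, 2, 17, 3, 9, 18, 4, 10, 6, 19, 5, 11, 12, 13, 14, 7, 20, 15, 1, 8, 0]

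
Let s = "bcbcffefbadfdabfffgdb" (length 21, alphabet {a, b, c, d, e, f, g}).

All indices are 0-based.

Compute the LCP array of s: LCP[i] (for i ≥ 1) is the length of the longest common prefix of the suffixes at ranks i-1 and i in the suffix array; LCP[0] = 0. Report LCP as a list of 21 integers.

[0, 1, 0, 1, 1, 2, 1, 0, 1, 0, 1, 1, 0, 0, 1, 1, 1, 2, 2, 1, 0]

sorted suffixes:
  #0 SA[0]=13  'abfffgdb'
  #1 SA[1]=9  'adfdabfffgdb'
  #2 SA[2]=20  'b'
  #3 SA[3]=8  'badfdabfffgdb'
  #4 SA[4]=0  'bcbcffefbadfdabfffgdb'
  #5 SA[5]=2  'bcffefbadfdabfffgdb'
  #6 SA[6]=14  'bfffgdb'
  #7 SA[7]=1  'cbcffefbadfdabfffgdb'
  #8 SA[8]=3  'cffefbadfdabfffgdb'
  #9 SA[9]=12  'dabfffgdb'
  #10 SA[10]=19  'db'
  #11 SA[11]=10  'dfdabfffgdb'
  #12 SA[12]=6  'efbadfdabfffgdb'
  #13 SA[13]=7  'fbadfdabfffgdb'
  #14 SA[14]=11  'fdabfffgdb'
  #15 SA[15]=5  'fefbadfdabfffgdb'
  #16 SA[16]=4  'ffefbadfdabfffgdb'
  #17 SA[17]=15  'fffgdb'
  #18 SA[18]=16  'ffgdb'
  #19 SA[19]=17  'fgdb'
  #20 SA[20]=18  'gdb'

SA = [13, 9, 20, 8, 0, 2, 14, 1, 3, 12, 19, 10, 6, 7, 11, 5, 4, 15, 16, 17, 18]
[i] adj suffixes → lcp
  [1] 13/9 → 1 ('a')
  [2] 9/20 → 0 ('')
  [3] 20/8 → 1 ('b')
  [4] 8/0 → 1 ('b')
  [5] 0/2 → 2 ('bc')
  [6] 2/14 → 1 ('b')
  [7] 14/1 → 0 ('')
  [8] 1/3 → 1 ('c')
  [9] 3/12 → 0 ('')
  [10] 12/19 → 1 ('d')
  [11] 19/10 → 1 ('d')
  [12] 10/6 → 0 ('')
  [13] 6/7 → 0 ('')
  [14] 7/11 → 1 ('f')
  [15] 11/5 → 1 ('f')
  [16] 5/4 → 1 ('f')
  [17] 4/15 → 2 ('ff')
  [18] 15/16 → 2 ('ff')
  [19] 16/17 → 1 ('f')
  [20] 17/18 → 0 ('')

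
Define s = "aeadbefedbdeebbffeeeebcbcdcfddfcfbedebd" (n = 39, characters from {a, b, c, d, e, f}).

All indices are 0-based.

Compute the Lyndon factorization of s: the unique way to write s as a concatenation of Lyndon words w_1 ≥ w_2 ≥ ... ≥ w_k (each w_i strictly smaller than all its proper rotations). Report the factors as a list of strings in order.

emit factor 1: 'ae' (i=0, period=2)
emit factor 2: 'adbefedbdeebbffeeeebcbcdcfddfcfbedebd' (i=2, period=37)

["ae", "adbefedbdeebbffeeeebcbcdcfddfcfbedebd"]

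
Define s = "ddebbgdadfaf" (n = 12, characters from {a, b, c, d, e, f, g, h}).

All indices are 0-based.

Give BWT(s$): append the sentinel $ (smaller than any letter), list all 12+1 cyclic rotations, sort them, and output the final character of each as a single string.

fdfebg$dadadb

rank  rotation       last
    0  $ddebbgdadfaf  f
    1  adfaf$ddebbgd  d
    2  af$ddebbgdadf  f
    3  bbgdadfaf$dde  e
    4  bgdadfaf$ddeb  b
    5  dadfaf$ddebbg  g
    6  ddebbgdadfaf$  $
    7  debbgdadfaf$d  d
    8  dfaf$ddebbgda  a
    9  ebbgdadfaf$dd  d
   10  f$ddebbgdadfa  a
   11  faf$ddebbgdad  d
   12  gdadfaf$ddebb  b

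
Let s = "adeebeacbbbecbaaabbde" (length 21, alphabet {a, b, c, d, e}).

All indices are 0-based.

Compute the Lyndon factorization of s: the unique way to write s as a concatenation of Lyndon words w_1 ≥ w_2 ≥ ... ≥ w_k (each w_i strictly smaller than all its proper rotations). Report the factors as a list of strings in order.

emit factor 1: 'adeebe' (i=0, period=6)
emit factor 2: 'acbbbecb' (i=6, period=8)
emit factor 3: 'aaabbde' (i=14, period=7)

["adeebe", "acbbbecb", "aaabbde"]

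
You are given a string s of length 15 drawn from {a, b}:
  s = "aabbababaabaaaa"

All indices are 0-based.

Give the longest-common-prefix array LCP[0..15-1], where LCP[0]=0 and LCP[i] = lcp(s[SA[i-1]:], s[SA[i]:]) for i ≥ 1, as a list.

rank | idx | suffix
   0 |  14 | a
   1 |  13 | aa
   2 |  12 | aaa
   3 |  11 | aaaa
   4 |   8 | aabaaaa
   5 |   0 | aabbababaabaaaa
   6 |   9 | abaaaa
   7 |   6 | abaabaaaa
   8 |   4 | ababaabaaaa
   9 |   1 | abbababaabaaaa
  10 |  10 | baaaa
  11 |   7 | baabaaaa
  12 |   5 | babaabaaaa
  13 |   3 | bababaabaaaa
  14 |   2 | bbababaabaaaa

SA = [14, 13, 12, 11, 8, 0, 9, 6, 4, 1, 10, 7, 5, 3, 2]
i: (SA[i-1],SA[i]) lcp shared
  1: (14,13) 1 'a'
  2: (13,12) 2 'aa'
  3: (12,11) 3 'aaa'
  4: (11,8) 2 'aa'
  5: (8,0) 3 'aab'
  6: (0,9) 1 'a'
  7: (9,6) 4 'abaa'
  8: (6,4) 3 'aba'
  9: (4,1) 2 'ab'
  10: (1,10) 0 ''
  11: (10,7) 3 'baa'
  12: (7,5) 2 'ba'
  13: (5,3) 4 'baba'
  14: (3,2) 1 'b'

[0, 1, 2, 3, 2, 3, 1, 4, 3, 2, 0, 3, 2, 4, 1]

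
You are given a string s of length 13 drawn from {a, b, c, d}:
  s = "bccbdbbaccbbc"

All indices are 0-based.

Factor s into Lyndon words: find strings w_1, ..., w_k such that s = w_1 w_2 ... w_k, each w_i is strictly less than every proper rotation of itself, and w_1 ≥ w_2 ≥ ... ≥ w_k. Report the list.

emit factor 1: 'bccbd' (i=0, period=5)
emit factor 2: 'b' (i=5, period=1)
emit factor 3: 'b' (i=6, period=1)
emit factor 4: 'accbbc' (i=7, period=6)

["bccbd", "b", "b", "accbbc"]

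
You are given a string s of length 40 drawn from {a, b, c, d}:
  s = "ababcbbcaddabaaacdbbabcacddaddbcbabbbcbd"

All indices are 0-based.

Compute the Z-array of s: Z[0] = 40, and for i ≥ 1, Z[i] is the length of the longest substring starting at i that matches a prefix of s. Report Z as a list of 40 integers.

Z[0]=40
i=1: outside box; Z[1]=0
i=2: outside box; Z[2]=2 scan→box=[2,4)
i=3: min(r-i=1, Z[1]=0)=0; Z[3]=0
i=4: outside box; Z[4]=0
i=5: outside box; Z[5]=0
i=6: outside box; Z[6]=0
i=7: outside box; Z[7]=0
i=8: outside box; Z[8]=1 scan→box=[8,9)
i=9: outside box; Z[9]=0
i=10: outside box; Z[10]=0
i=11: outside box; Z[11]=3 scan→box=[11,14)
i=12: min(r-i=2, Z[1]=0)=0; Z[12]=0
i=13: min(r-i=1, Z[2]=2)=1; Z[13]=1
i=14: outside box; Z[14]=1 scan→box=[14,15)
i=15: outside box; Z[15]=1 scan→box=[15,16)
i=16: outside box; Z[16]=0
i=17: outside box; Z[17]=0
i=18: outside box; Z[18]=0
i=19: outside box; Z[19]=0
i=20: outside box; Z[20]=2 scan→box=[20,22)
i=21: min(r-i=1, Z[1]=0)=0; Z[21]=0
i=22: outside box; Z[22]=0
i=23: outside box; Z[23]=1 scan→box=[23,24)
i=24: outside box; Z[24]=0
i=25: outside box; Z[25]=0
i=26: outside box; Z[26]=0
i=27: outside box; Z[27]=1 scan→box=[27,28)
i=28: outside box; Z[28]=0
i=29: outside box; Z[29]=0
i=30: outside box; Z[30]=0
i=31: outside box; Z[31]=0
i=32: outside box; Z[32]=0
i=33: outside box; Z[33]=2 scan→box=[33,35)
i=34: min(r-i=1, Z[1]=0)=0; Z[34]=0
i=35: outside box; Z[35]=0
i=36: outside box; Z[36]=0
i=37: outside box; Z[37]=0
i=38: outside box; Z[38]=0
i=39: outside box; Z[39]=0

[40, 0, 2, 0, 0, 0, 0, 0, 1, 0, 0, 3, 0, 1, 1, 1, 0, 0, 0, 0, 2, 0, 0, 1, 0, 0, 0, 1, 0, 0, 0, 0, 0, 2, 0, 0, 0, 0, 0, 0]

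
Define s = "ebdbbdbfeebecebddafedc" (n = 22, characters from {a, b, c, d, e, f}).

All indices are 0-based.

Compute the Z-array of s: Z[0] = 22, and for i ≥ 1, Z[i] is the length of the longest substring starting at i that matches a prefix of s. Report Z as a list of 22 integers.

[22, 0, 0, 0, 0, 0, 0, 0, 1, 2, 0, 1, 0, 3, 0, 0, 0, 0, 0, 1, 0, 0]

Z[0]=22
i=1: fresh scan; Z[1]=0
i=2: fresh scan; Z[2]=0
i=3: fresh scan; Z[3]=0
i=4: fresh scan; Z[4]=0
i=5: fresh scan; Z[5]=0
i=6: fresh scan; Z[6]=0
i=7: fresh scan; Z[7]=0
i=8: fresh scan; Z[8]=1 grow→box=[8,9)
i=9: fresh scan; Z[9]=2 grow→box=[9,11)
i=10: min(r-i=1, Z[1]=0)=0; Z[10]=0
i=11: fresh scan; Z[11]=1 grow→box=[11,12)
i=12: fresh scan; Z[12]=0
i=13: fresh scan; Z[13]=3 grow→box=[13,16)
i=14: min(r-i=2, Z[1]=0)=0; Z[14]=0
i=15: min(r-i=1, Z[2]=0)=0; Z[15]=0
i=16: fresh scan; Z[16]=0
i=17: fresh scan; Z[17]=0
i=18: fresh scan; Z[18]=0
i=19: fresh scan; Z[19]=1 grow→box=[19,20)
i=20: fresh scan; Z[20]=0
i=21: fresh scan; Z[21]=0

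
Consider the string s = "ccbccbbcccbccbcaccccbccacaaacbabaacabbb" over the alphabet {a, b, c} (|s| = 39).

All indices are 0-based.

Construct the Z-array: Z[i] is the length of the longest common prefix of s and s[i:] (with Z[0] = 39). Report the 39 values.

[39, 1, 0, 3, 1, 0, 0, 2, 6, 1, 0, 4, 1, 0, 1, 0, 2, 2, 5, 1, 0, 2, 1, 0, 1, 0, 0, 0, 1, 0, 0, 0, 0, 0, 1, 0, 0, 0, 0]

Z[0]=39
i=1: i≥r, start 0; Z[1]=1 extend→box=[1,2)
i=2: i≥r, start 0; Z[2]=0
i=3: i≥r, start 0; Z[3]=3 extend→box=[3,6)
i=4: min(r-i=2, Z[1]=1)=1; Z[4]=1
i=5: min(r-i=1, Z[2]=0)=0; Z[5]=0
i=6: i≥r, start 0; Z[6]=0
i=7: i≥r, start 0; Z[7]=2 extend→box=[7,9)
i=8: min(r-i=1, Z[1]=1)=1; Z[8]=6 extend→box=[8,14)
i=9: min(r-i=5, Z[1]=1)=1; Z[9]=1
i=10: min(r-i=4, Z[2]=0)=0; Z[10]=0
i=11: min(r-i=3, Z[3]=3)=3; Z[11]=4 extend→box=[11,15)
i=12: min(r-i=3, Z[1]=1)=1; Z[12]=1
i=13: min(r-i=2, Z[2]=0)=0; Z[13]=0
i=14: min(r-i=1, Z[3]=3)=1; Z[14]=1
i=15: i≥r, start 0; Z[15]=0
i=16: i≥r, start 0; Z[16]=2 extend→box=[16,18)
i=17: min(r-i=1, Z[1]=1)=1; Z[17]=2 extend→box=[17,19)
i=18: min(r-i=1, Z[1]=1)=1; Z[18]=5 extend→box=[18,23)
i=19: min(r-i=4, Z[1]=1)=1; Z[19]=1
i=20: min(r-i=3, Z[2]=0)=0; Z[20]=0
i=21: min(r-i=2, Z[3]=3)=2; Z[21]=2
i=22: min(r-i=1, Z[4]=1)=1; Z[22]=1
i=23: i≥r, start 0; Z[23]=0
i=24: i≥r, start 0; Z[24]=1 extend→box=[24,25)
i=25: i≥r, start 0; Z[25]=0
i=26: i≥r, start 0; Z[26]=0
i=27: i≥r, start 0; Z[27]=0
i=28: i≥r, start 0; Z[28]=1 extend→box=[28,29)
i=29: i≥r, start 0; Z[29]=0
i=30: i≥r, start 0; Z[30]=0
i=31: i≥r, start 0; Z[31]=0
i=32: i≥r, start 0; Z[32]=0
i=33: i≥r, start 0; Z[33]=0
i=34: i≥r, start 0; Z[34]=1 extend→box=[34,35)
i=35: i≥r, start 0; Z[35]=0
i=36: i≥r, start 0; Z[36]=0
i=37: i≥r, start 0; Z[37]=0
i=38: i≥r, start 0; Z[38]=0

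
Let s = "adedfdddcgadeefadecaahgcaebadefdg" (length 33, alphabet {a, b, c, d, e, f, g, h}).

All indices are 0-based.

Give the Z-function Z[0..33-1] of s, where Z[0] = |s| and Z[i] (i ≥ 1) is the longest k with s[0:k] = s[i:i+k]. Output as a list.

[33, 0, 0, 0, 0, 0, 0, 0, 0, 0, 3, 0, 0, 0, 0, 3, 0, 0, 0, 1, 1, 0, 0, 0, 1, 0, 0, 3, 0, 0, 0, 0, 0]

Z[0]=33
i=1: i≥r, start 0; Z[1]=0
i=2: i≥r, start 0; Z[2]=0
i=3: i≥r, start 0; Z[3]=0
i=4: i≥r, start 0; Z[4]=0
i=5: i≥r, start 0; Z[5]=0
i=6: i≥r, start 0; Z[6]=0
i=7: i≥r, start 0; Z[7]=0
i=8: i≥r, start 0; Z[8]=0
i=9: i≥r, start 0; Z[9]=0
i=10: i≥r, start 0; Z[10]=3 extend→box=[10,13)
i=11: min(r-i=2, Z[1]=0)=0; Z[11]=0
i=12: min(r-i=1, Z[2]=0)=0; Z[12]=0
i=13: i≥r, start 0; Z[13]=0
i=14: i≥r, start 0; Z[14]=0
i=15: i≥r, start 0; Z[15]=3 extend→box=[15,18)
i=16: min(r-i=2, Z[1]=0)=0; Z[16]=0
i=17: min(r-i=1, Z[2]=0)=0; Z[17]=0
i=18: i≥r, start 0; Z[18]=0
i=19: i≥r, start 0; Z[19]=1 extend→box=[19,20)
i=20: i≥r, start 0; Z[20]=1 extend→box=[20,21)
i=21: i≥r, start 0; Z[21]=0
i=22: i≥r, start 0; Z[22]=0
i=23: i≥r, start 0; Z[23]=0
i=24: i≥r, start 0; Z[24]=1 extend→box=[24,25)
i=25: i≥r, start 0; Z[25]=0
i=26: i≥r, start 0; Z[26]=0
i=27: i≥r, start 0; Z[27]=3 extend→box=[27,30)
i=28: min(r-i=2, Z[1]=0)=0; Z[28]=0
i=29: min(r-i=1, Z[2]=0)=0; Z[29]=0
i=30: i≥r, start 0; Z[30]=0
i=31: i≥r, start 0; Z[31]=0
i=32: i≥r, start 0; Z[32]=0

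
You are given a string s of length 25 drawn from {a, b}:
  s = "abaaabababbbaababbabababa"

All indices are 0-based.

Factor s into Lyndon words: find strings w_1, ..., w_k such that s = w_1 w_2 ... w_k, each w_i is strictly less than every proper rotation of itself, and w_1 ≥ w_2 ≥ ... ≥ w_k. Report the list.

["ab", "aaabababbbaababbababab", "a"]

emit factor 1: 'ab' (i=0, period=2)
emit factor 2: 'aaabababbbaababbababab' (i=2, period=22)
emit factor 3: 'a' (i=24, period=1)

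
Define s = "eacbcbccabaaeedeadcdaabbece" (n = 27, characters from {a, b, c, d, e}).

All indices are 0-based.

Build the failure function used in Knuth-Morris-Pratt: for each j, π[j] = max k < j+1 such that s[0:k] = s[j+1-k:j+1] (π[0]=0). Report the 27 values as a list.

[0, 0, 0, 0, 0, 0, 0, 0, 0, 0, 0, 0, 1, 1, 0, 1, 2, 0, 0, 0, 0, 0, 0, 0, 1, 0, 1]

π[0] = 0
j=1 s[j]='a': π[1]=0 (border '')
j=2 s[j]='c': π[2]=0 (border '')
j=3 s[j]='b': π[3]=0 (border '')
j=4 s[j]='c': π[4]=0 (border '')
j=5 s[j]='b': π[5]=0 (border '')
j=6 s[j]='c': π[6]=0 (border '')
j=7 s[j]='c': π[7]=0 (border '')
j=8 s[j]='a': π[8]=0 (border '')
j=9 s[j]='b': π[9]=0 (border '')
j=10 s[j]='a': π[10]=0 (border '')
j=11 s[j]='a': π[11]=0 (border '')
j=12 s[j]='e': π[12]=1 (border 'e')
j=13 s[j]='e': k: 1→0; π[13]=1 (border 'e')
j=14 s[j]='d': k: 1→0; π[14]=0 (border '')
j=15 s[j]='e': π[15]=1 (border 'e')
j=16 s[j]='a': π[16]=2 (border 'ea')
j=17 s[j]='d': k: 2→0; π[17]=0 (border '')
j=18 s[j]='c': π[18]=0 (border '')
j=19 s[j]='d': π[19]=0 (border '')
j=20 s[j]='a': π[20]=0 (border '')
j=21 s[j]='a': π[21]=0 (border '')
j=22 s[j]='b': π[22]=0 (border '')
j=23 s[j]='b': π[23]=0 (border '')
j=24 s[j]='e': π[24]=1 (border 'e')
j=25 s[j]='c': k: 1→0; π[25]=0 (border '')
j=26 s[j]='e': π[26]=1 (border 'e')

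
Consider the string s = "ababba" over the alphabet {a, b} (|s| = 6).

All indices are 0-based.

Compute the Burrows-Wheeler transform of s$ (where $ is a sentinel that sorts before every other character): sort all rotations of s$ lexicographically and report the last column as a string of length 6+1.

rank  rotation last
    0  $ababba  a
    1  a$ababb  b
    2  ababba$  $
    3  abba$ab  b
    4  ba$abab  b
    5  babba$a  a
    6  bba$aba  a

ab$bbaa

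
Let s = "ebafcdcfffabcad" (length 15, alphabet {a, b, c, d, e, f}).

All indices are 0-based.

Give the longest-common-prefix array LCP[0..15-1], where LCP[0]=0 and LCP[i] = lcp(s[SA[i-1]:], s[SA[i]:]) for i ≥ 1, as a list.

[0, 1, 1, 0, 1, 0, 1, 1, 0, 1, 0, 0, 1, 1, 2]

sorted suffixes:
  #0 SA[0]=10  'abcad'
  #1 SA[1]=13  'ad'
  #2 SA[2]=2  'afcdcfffabcad'
  #3 SA[3]=1  'bafcdcfffabcad'
  #4 SA[4]=11  'bcad'
  #5 SA[5]=12  'cad'
  #6 SA[6]=4  'cdcfffabcad'
  #7 SA[7]=6  'cfffabcad'
  #8 SA[8]=14  'd'
  #9 SA[9]=5  'dcfffabcad'
  #10 SA[10]=0  'ebafcdcfffabcad'
  #11 SA[11]=9  'fabcad'
  #12 SA[12]=3  'fcdcfffabcad'
  #13 SA[13]=8  'ffabcad'
  #14 SA[14]=7  'fffabcad'

SA = [10, 13, 2, 1, 11, 12, 4, 6, 14, 5, 0, 9, 3, 8, 7]
i: (SA[i-1],SA[i]) lcp shared
  1: (10,13) 1 'a'
  2: (13,2) 1 'a'
  3: (2,1) 0 ''
  4: (1,11) 1 'b'
  5: (11,12) 0 ''
  6: (12,4) 1 'c'
  7: (4,6) 1 'c'
  8: (6,14) 0 ''
  9: (14,5) 1 'd'
  10: (5,0) 0 ''
  11: (0,9) 0 ''
  12: (9,3) 1 'f'
  13: (3,8) 1 'f'
  14: (8,7) 2 'ff'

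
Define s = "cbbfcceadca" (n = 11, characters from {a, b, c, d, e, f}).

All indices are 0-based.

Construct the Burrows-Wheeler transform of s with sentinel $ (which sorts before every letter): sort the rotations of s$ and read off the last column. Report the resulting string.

acecbd$fcacb

rank  rotation      last
    0  $cbbfcceadca  a
    1  a$cbbfcceadc  c
    2  adca$cbbfcce  e
    3  bbfcceadca$c  c
    4  bfcceadca$cb  b
    5  ca$cbbfccead  d
    6  cbbfcceadca$  $
    7  cceadca$cbbf  f
    8  ceadca$cbbfc  c
    9  dca$cbbfccea  a
   10  eadca$cbbfcc  c
   11  fcceadca$cbb  b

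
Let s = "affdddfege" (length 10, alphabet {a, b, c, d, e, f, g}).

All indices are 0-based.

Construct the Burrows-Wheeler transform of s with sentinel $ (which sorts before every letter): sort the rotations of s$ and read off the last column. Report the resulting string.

rank  rotation     last
    0  $affdddfege  e
    1  affdddfege$  $
    2  dddfege$aff  f
    3  ddfege$affd  d
    4  dfege$affdd  d
    5  e$affdddfeg  g
    6  ege$affdddf  f
    7  fdddfege$af  f
    8  fege$affddd  d
    9  ffdddfege$a  a
   10  ge$affdddfe  e

e$fddgffdae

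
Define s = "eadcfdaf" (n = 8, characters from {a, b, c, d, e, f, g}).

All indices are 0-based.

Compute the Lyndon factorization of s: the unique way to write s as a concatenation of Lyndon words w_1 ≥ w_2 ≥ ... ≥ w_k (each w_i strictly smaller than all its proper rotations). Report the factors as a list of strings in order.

["e", "adcfdaf"]

emit factor 1: 'e' (i=0, period=1)
emit factor 2: 'adcfdaf' (i=1, period=7)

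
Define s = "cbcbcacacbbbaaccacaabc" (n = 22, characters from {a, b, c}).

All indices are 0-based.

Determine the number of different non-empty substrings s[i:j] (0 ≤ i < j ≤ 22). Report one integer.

217

rank→(start, suffix):
  0 → (18, 'aabc')
  1 → (12, 'aaccacaabc')
  2 → (19, 'abc')
  3 → (16, 'acaabc')
  4 → (5, 'acacbbbaaccacaabc')
  5 → (7, 'acbbbaaccacaabc')
  6 → (13, 'accacaabc')
  7 → (11, 'baaccacaabc')
  8 → (10, 'bbaaccacaabc')
  9 → (9, 'bbbaaccacaabc')
  10 → (20, 'bc')
  11 → (3, 'bcacacbbbaaccacaabc')
  12 → (1, 'bcbcacacbbbaaccacaabc')
  13 → (21, 'c')
  14 → (17, 'caabc')
  15 → (15, 'cacaabc')
  16 → (4, 'cacacbbbaaccacaabc')
  17 → (6, 'cacbbbaaccacaabc')
  18 → (8, 'cbbbaaccacaabc')
  19 → (2, 'cbcacacbbbaaccacaabc')
  20 → (0, 'cbcbcacacbbbaaccacaabc')
  21 → (14, 'ccacaabc')

SA = [18, 12, 19, 16, 5, 7, 13, 11, 10, 9, 20, 3, 1, 21, 17, 15, 4, 6, 8, 2, 0, 14]
i: (SA[i-1],SA[i]) lcp shared
  1: (18,12) 2 'aa'
  2: (12,19) 1 'a'
  3: (19,16) 1 'a'
  4: (16,5) 3 'aca'
  5: (5,7) 2 'ac'
  6: (7,13) 2 'ac'
  7: (13,11) 0 ''
  8: (11,10) 1 'b'
  9: (10,9) 2 'bb'
  10: (9,20) 1 'b'
  11: (20,3) 2 'bc'
  12: (3,1) 2 'bc'
  13: (1,21) 0 ''
  14: (21,17) 1 'c'
  15: (17,15) 2 'ca'
  16: (15,4) 4 'caca'
  17: (4,6) 3 'cac'
  18: (6,8) 1 'c'
  19: (8,2) 2 'cb'
  20: (2,0) 3 'cbc'
  21: (0,14) 1 'c'

n(n+1)/2 = 22·23/2 = 253
Σ LCP = 0 + 2 + 1 + 1 + 3 + 2 + 2 + 0 + 1 + 2 + 1 + 2 + 2 + 0 + 1 + 2 + 4 + 3 + 1 + 2 + 3 + 1 = 36
distinct = 253 − 36 = 217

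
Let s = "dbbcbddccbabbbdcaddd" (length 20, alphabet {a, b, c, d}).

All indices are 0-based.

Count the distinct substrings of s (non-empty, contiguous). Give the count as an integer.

rank | idx | suffix
   0 |  10 | abbbdcaddd
   1 |  16 | addd
   2 |   9 | babbbdcaddd
   3 |  11 | bbbdcaddd
   4 |   1 | bbcbddccbabbbdcaddd
   5 |  12 | bbdcaddd
   6 |   2 | bcbddccbabbbdcaddd
   7 |  13 | bdcaddd
   8 |   4 | bddccbabbbdcaddd
   9 |  15 | caddd
  10 |   8 | cbabbbdcaddd
  11 |   3 | cbddccbabbbdcaddd
  12 |   7 | ccbabbbdcaddd
  13 |  19 | d
  14 |   0 | dbbcbddccbabbbdcaddd
  15 |  14 | dcaddd
  16 |   6 | dccbabbbdcaddd
  17 |  18 | dd
  18 |   5 | ddccbabbbdcaddd
  19 |  17 | ddd

SA = [10, 16, 9, 11, 1, 12, 2, 13, 4, 15, 8, 3, 7, 19, 0, 14, 6, 18, 5, 17]
i: (SA[i-1],SA[i]) lcp shared
  1: (10,16) 1 'a'
  2: (16,9) 0 ''
  3: (9,11) 1 'b'
  4: (11,1) 2 'bb'
  5: (1,12) 2 'bb'
  6: (12,2) 1 'b'
  7: (2,13) 1 'b'
  8: (13,4) 2 'bd'
  9: (4,15) 0 ''
  10: (15,8) 1 'c'
  11: (8,3) 2 'cb'
  12: (3,7) 1 'c'
  13: (7,19) 0 ''
  14: (19,0) 1 'd'
  15: (0,14) 1 'd'
  16: (14,6) 2 'dc'
  17: (6,18) 1 'd'
  18: (18,5) 2 'dd'
  19: (5,17) 2 'dd'

n(n+1)/2 = 20·21/2 = 210
Σ LCP = 0 + 1 + 0 + 1 + 2 + 2 + 1 + 1 + 2 + 0 + 1 + 2 + 1 + 0 + 1 + 1 + 2 + 1 + 2 + 2 = 23
distinct = 210 − 23 = 187

187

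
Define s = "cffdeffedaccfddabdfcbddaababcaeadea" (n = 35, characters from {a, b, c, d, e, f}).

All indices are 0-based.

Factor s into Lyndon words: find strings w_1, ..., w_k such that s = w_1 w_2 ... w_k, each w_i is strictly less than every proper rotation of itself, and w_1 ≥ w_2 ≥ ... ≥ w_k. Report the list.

["cffdeffed", "accfdd", "abdfcbdd", "aababcaeade", "a"]

emit factor 1: 'cffdeffed' (i=0, period=9)
emit factor 2: 'accfdd' (i=9, period=6)
emit factor 3: 'abdfcbdd' (i=15, period=8)
emit factor 4: 'aababcaeade' (i=23, period=11)
emit factor 5: 'a' (i=34, period=1)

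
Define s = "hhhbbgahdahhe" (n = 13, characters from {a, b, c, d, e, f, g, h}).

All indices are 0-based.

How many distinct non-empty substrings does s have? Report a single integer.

81

rank | idx | suffix
   0 |   6 | ahdahhe
   1 |   9 | ahhe
   2 |   3 | bbgahdahhe
   3 |   4 | bgahdahhe
   4 |   8 | dahhe
   5 |  12 | e
   6 |   5 | gahdahhe
   7 |   2 | hbbgahdahhe
   8 |   7 | hdahhe
   9 |  11 | he
  10 |   1 | hhbbgahdahhe
  11 |  10 | hhe
  12 |   0 | hhhbbgahdahhe

SA = [6, 9, 3, 4, 8, 12, 5, 2, 7, 11, 1, 10, 0]
[i] adj suffixes → lcp
  [1] 6/9 → 2 ('ah')
  [2] 9/3 → 0 ('')
  [3] 3/4 → 1 ('b')
  [4] 4/8 → 0 ('')
  [5] 8/12 → 0 ('')
  [6] 12/5 → 0 ('')
  [7] 5/2 → 0 ('')
  [8] 2/7 → 1 ('h')
  [9] 7/11 → 1 ('h')
  [10] 11/1 → 1 ('h')
  [11] 1/10 → 2 ('hh')
  [12] 10/0 → 2 ('hh')

n(n+1)/2 = 13·14/2 = 91
Σ LCP = 0 + 2 + 0 + 1 + 0 + 0 + 0 + 0 + 1 + 1 + 1 + 2 + 2 = 10
distinct = 91 − 10 = 81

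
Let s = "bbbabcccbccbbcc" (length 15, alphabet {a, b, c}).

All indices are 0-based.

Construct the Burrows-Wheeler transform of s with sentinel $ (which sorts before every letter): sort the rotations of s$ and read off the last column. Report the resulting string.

rank  rotation          last
    0  $bbbabcccbccbbcc  c
    1  abcccbccbbcc$bbb  b
    2  babcccbccbbcc$bb  b
    3  bbabcccbccbbcc$b  b
    4  bbbabcccbccbbcc$  $
    5  bbcc$bbbabcccbcc  c
    6  bcc$bbbabcccbccb  b
    7  bccbbcc$bbbabccc  c
    8  bcccbccbbcc$bbba  a
    9  c$bbbabcccbccbbc  c
   10  cbbcc$bbbabcccbc  c
   11  cbccbbcc$bbbabcc  c
   12  cc$bbbabcccbccbb  b
   13  ccbbcc$bbbabcccb  b
   14  ccbccbbcc$bbbabc  c
   15  cccbccbbcc$bbbab  b

cbbb$cbcacccbbcb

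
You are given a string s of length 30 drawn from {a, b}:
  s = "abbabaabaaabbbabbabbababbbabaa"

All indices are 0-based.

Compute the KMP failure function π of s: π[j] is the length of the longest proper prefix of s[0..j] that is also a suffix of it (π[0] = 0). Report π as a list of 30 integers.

[0, 0, 0, 1, 2, 1, 1, 2, 1, 1, 1, 2, 3, 0, 1, 2, 3, 4, 5, 3, 4, 5, 6, 2, 3, 0, 1, 2, 1, 1]

π[0] = 0
j=1 s[j]='b': π[1]=0 (border '')
j=2 s[j]='b': π[2]=0 (border '')
j=3 s[j]='a': π[3]=1 (border 'a')
j=4 s[j]='b': π[4]=2 (border 'ab')
j=5 s[j]='a': k: 2→0; π[5]=1 (border 'a')
j=6 s[j]='a': k: 1→0; π[6]=1 (border 'a')
j=7 s[j]='b': π[7]=2 (border 'ab')
j=8 s[j]='a': k: 2→0; π[8]=1 (border 'a')
j=9 s[j]='a': k: 1→0; π[9]=1 (border 'a')
j=10 s[j]='a': k: 1→0; π[10]=1 (border 'a')
j=11 s[j]='b': π[11]=2 (border 'ab')
j=12 s[j]='b': π[12]=3 (border 'abb')
j=13 s[j]='b': k: 3→0; π[13]=0 (border '')
j=14 s[j]='a': π[14]=1 (border 'a')
j=15 s[j]='b': π[15]=2 (border 'ab')
j=16 s[j]='b': π[16]=3 (border 'abb')
j=17 s[j]='a': π[17]=4 (border 'abba')
j=18 s[j]='b': π[18]=5 (border 'abbab')
j=19 s[j]='b': k: 5→2; π[19]=3 (border 'abb')
j=20 s[j]='a': π[20]=4 (border 'abba')
j=21 s[j]='b': π[21]=5 (border 'abbab')
j=22 s[j]='a': π[22]=6 (border 'abbaba')
j=23 s[j]='b': k: 6→1; π[23]=2 (border 'ab')
j=24 s[j]='b': π[24]=3 (border 'abb')
j=25 s[j]='b': k: 3→0; π[25]=0 (border '')
j=26 s[j]='a': π[26]=1 (border 'a')
j=27 s[j]='b': π[27]=2 (border 'ab')
j=28 s[j]='a': k: 2→0; π[28]=1 (border 'a')
j=29 s[j]='a': k: 1→0; π[29]=1 (border 'a')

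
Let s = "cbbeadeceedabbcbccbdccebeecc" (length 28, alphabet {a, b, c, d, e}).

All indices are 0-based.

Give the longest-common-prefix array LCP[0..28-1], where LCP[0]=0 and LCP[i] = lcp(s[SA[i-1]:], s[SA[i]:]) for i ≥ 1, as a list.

[0, 1, 0, 2, 1, 2, 1, 1, 2, 0, 1, 2, 2, 1, 2, 2, 1, 2, 0, 1, 1, 0, 1, 1, 2, 1, 1, 2]

rank→(start, suffix):
  0 → (11, 'abbcbccbdccebeecc')
  1 → (4, 'adeceedabbcbccbdccebeecc')
  2 → (12, 'bbcbccbdccebeecc')
  3 → (1, 'bbeadeceedabbcbccbdccebeecc')
  4 → (13, 'bcbccbdccebeecc')
  5 → (15, 'bccbdccebeecc')
  6 → (18, 'bdccebeecc')
  7 → (2, 'beadeceedabbcbccbdccebeecc')
  8 → (23, 'beecc')
  9 → (27, 'c')
  10 → (0, 'cbbeadeceedabbcbccbdccebeecc')
  11 → (14, 'cbccbdccebeecc')
  12 → (17, 'cbdccebeecc')
  13 → (26, 'cc')
  14 → (16, 'ccbdccebeecc')
  15 → (20, 'ccebeecc')
  16 → (21, 'cebeecc')
  17 → (7, 'ceedabbcbccbdccebeecc')
  18 → (10, 'dabbcbccbdccebeecc')
  19 → (19, 'dccebeecc')
  20 → (5, 'deceedabbcbccbdccebeecc')
  21 → (3, 'eadeceedabbcbccbdccebeecc')
  22 → (22, 'ebeecc')
  23 → (25, 'ecc')
  24 → (6, 'eceedabbcbccbdccebeecc')
  25 → (9, 'edabbcbccbdccebeecc')
  26 → (24, 'eecc')
  27 → (8, 'eedabbcbccbdccebeecc')

SA = [11, 4, 12, 1, 13, 15, 18, 2, 23, 27, 0, 14, 17, 26, 16, 20, 21, 7, 10, 19, 5, 3, 22, 25, 6, 9, 24, 8]
[i] adj suffixes → lcp
  [1] 11/4 → 1 ('a')
  [2] 4/12 → 0 ('')
  [3] 12/1 → 2 ('bb')
  [4] 1/13 → 1 ('b')
  [5] 13/15 → 2 ('bc')
  [6] 15/18 → 1 ('b')
  [7] 18/2 → 1 ('b')
  [8] 2/23 → 2 ('be')
  [9] 23/27 → 0 ('')
  [10] 27/0 → 1 ('c')
  [11] 0/14 → 2 ('cb')
  [12] 14/17 → 2 ('cb')
  [13] 17/26 → 1 ('c')
  [14] 26/16 → 2 ('cc')
  [15] 16/20 → 2 ('cc')
  [16] 20/21 → 1 ('c')
  [17] 21/7 → 2 ('ce')
  [18] 7/10 → 0 ('')
  [19] 10/19 → 1 ('d')
  [20] 19/5 → 1 ('d')
  [21] 5/3 → 0 ('')
  [22] 3/22 → 1 ('e')
  [23] 22/25 → 1 ('e')
  [24] 25/6 → 2 ('ec')
  [25] 6/9 → 1 ('e')
  [26] 9/24 → 1 ('e')
  [27] 24/8 → 2 ('ee')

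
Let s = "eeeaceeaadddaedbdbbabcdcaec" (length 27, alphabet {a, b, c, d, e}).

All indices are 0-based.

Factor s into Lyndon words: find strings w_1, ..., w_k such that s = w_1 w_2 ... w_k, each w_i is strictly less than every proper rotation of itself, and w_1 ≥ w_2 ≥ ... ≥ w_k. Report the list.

emit factor 1: 'e' (i=0, period=1)
emit factor 2: 'e' (i=1, period=1)
emit factor 3: 'e' (i=2, period=1)
emit factor 4: 'acee' (i=3, period=4)
emit factor 5: 'aadddaedbdbbabcdcaec' (i=7, period=20)

["e", "e", "e", "acee", "aadddaedbdbbabcdcaec"]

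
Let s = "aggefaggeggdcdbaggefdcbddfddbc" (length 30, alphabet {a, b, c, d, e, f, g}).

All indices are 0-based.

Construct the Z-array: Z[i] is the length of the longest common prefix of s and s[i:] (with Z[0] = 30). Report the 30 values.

Z[0]=30
i=1: outside box; Z[1]=0
i=2: outside box; Z[2]=0
i=3: outside box; Z[3]=0
i=4: outside box; Z[4]=0
i=5: outside box; Z[5]=4 grow→box=[5,9)
i=6: min(r-i=3, Z[1]=0)=0; Z[6]=0
i=7: min(r-i=2, Z[2]=0)=0; Z[7]=0
i=8: min(r-i=1, Z[3]=0)=0; Z[8]=0
i=9: outside box; Z[9]=0
i=10: outside box; Z[10]=0
i=11: outside box; Z[11]=0
i=12: outside box; Z[12]=0
i=13: outside box; Z[13]=0
i=14: outside box; Z[14]=0
i=15: outside box; Z[15]=5 grow→box=[15,20)
i=16: min(r-i=4, Z[1]=0)=0; Z[16]=0
i=17: min(r-i=3, Z[2]=0)=0; Z[17]=0
i=18: min(r-i=2, Z[3]=0)=0; Z[18]=0
i=19: min(r-i=1, Z[4]=0)=0; Z[19]=0
i=20: outside box; Z[20]=0
i=21: outside box; Z[21]=0
i=22: outside box; Z[22]=0
i=23: outside box; Z[23]=0
i=24: outside box; Z[24]=0
i=25: outside box; Z[25]=0
i=26: outside box; Z[26]=0
i=27: outside box; Z[27]=0
i=28: outside box; Z[28]=0
i=29: outside box; Z[29]=0

[30, 0, 0, 0, 0, 4, 0, 0, 0, 0, 0, 0, 0, 0, 0, 5, 0, 0, 0, 0, 0, 0, 0, 0, 0, 0, 0, 0, 0, 0]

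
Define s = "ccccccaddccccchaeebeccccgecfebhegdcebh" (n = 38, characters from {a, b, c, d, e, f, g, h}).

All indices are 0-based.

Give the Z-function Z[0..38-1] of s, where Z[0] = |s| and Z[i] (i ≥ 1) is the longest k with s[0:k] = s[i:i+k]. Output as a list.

[38, 5, 4, 3, 2, 1, 0, 0, 0, 5, 4, 3, 2, 1, 0, 0, 0, 0, 0, 0, 4, 3, 2, 1, 0, 0, 1, 0, 0, 0, 0, 0, 0, 0, 1, 0, 0, 0]

Z[0]=38
i=1: fresh scan; Z[1]=5 scan→box=[1,6)
i=2: min(r-i=4, Z[1]=5)=4; Z[2]=4
i=3: min(r-i=3, Z[2]=4)=3; Z[3]=3
i=4: min(r-i=2, Z[3]=3)=2; Z[4]=2
i=5: min(r-i=1, Z[4]=2)=1; Z[5]=1
i=6: fresh scan; Z[6]=0
i=7: fresh scan; Z[7]=0
i=8: fresh scan; Z[8]=0
i=9: fresh scan; Z[9]=5 scan→box=[9,14)
i=10: min(r-i=4, Z[1]=5)=4; Z[10]=4
i=11: min(r-i=3, Z[2]=4)=3; Z[11]=3
i=12: min(r-i=2, Z[3]=3)=2; Z[12]=2
i=13: min(r-i=1, Z[4]=2)=1; Z[13]=1
i=14: fresh scan; Z[14]=0
i=15: fresh scan; Z[15]=0
i=16: fresh scan; Z[16]=0
i=17: fresh scan; Z[17]=0
i=18: fresh scan; Z[18]=0
i=19: fresh scan; Z[19]=0
i=20: fresh scan; Z[20]=4 scan→box=[20,24)
i=21: min(r-i=3, Z[1]=5)=3; Z[21]=3
i=22: min(r-i=2, Z[2]=4)=2; Z[22]=2
i=23: min(r-i=1, Z[3]=3)=1; Z[23]=1
i=24: fresh scan; Z[24]=0
i=25: fresh scan; Z[25]=0
i=26: fresh scan; Z[26]=1 scan→box=[26,27)
i=27: fresh scan; Z[27]=0
i=28: fresh scan; Z[28]=0
i=29: fresh scan; Z[29]=0
i=30: fresh scan; Z[30]=0
i=31: fresh scan; Z[31]=0
i=32: fresh scan; Z[32]=0
i=33: fresh scan; Z[33]=0
i=34: fresh scan; Z[34]=1 scan→box=[34,35)
i=35: fresh scan; Z[35]=0
i=36: fresh scan; Z[36]=0
i=37: fresh scan; Z[37]=0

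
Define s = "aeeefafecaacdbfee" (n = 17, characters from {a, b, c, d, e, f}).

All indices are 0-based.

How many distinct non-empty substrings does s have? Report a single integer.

sorted suffixes:
  #0 SA[0]=9  'aacdbfee'
  #1 SA[1]=10  'acdbfee'
  #2 SA[2]=0  'aeeefafecaacdbfee'
  #3 SA[3]=5  'afecaacdbfee'
  #4 SA[4]=13  'bfee'
  #5 SA[5]=8  'caacdbfee'
  #6 SA[6]=11  'cdbfee'
  #7 SA[7]=12  'dbfee'
  #8 SA[8]=16  'e'
  #9 SA[9]=7  'ecaacdbfee'
  #10 SA[10]=15  'ee'
  #11 SA[11]=1  'eeefafecaacdbfee'
  #12 SA[12]=2  'eefafecaacdbfee'
  #13 SA[13]=3  'efafecaacdbfee'
  #14 SA[14]=4  'fafecaacdbfee'
  #15 SA[15]=6  'fecaacdbfee'
  #16 SA[16]=14  'fee'

SA = [9, 10, 0, 5, 13, 8, 11, 12, 16, 7, 15, 1, 2, 3, 4, 6, 14]
i: (SA[i-1],SA[i]) lcp shared
  1: (9,10) 1 'a'
  2: (10,0) 1 'a'
  3: (0,5) 1 'a'
  4: (5,13) 0 ''
  5: (13,8) 0 ''
  6: (8,11) 1 'c'
  7: (11,12) 0 ''
  8: (12,16) 0 ''
  9: (16,7) 1 'e'
  10: (7,15) 1 'e'
  11: (15,1) 2 'ee'
  12: (1,2) 2 'ee'
  13: (2,3) 1 'e'
  14: (3,4) 0 ''
  15: (4,6) 1 'f'
  16: (6,14) 2 'fe'

n(n+1)/2 = 17·18/2 = 153
Σ LCP = 0 + 1 + 1 + 1 + 0 + 0 + 1 + 0 + 0 + 1 + 1 + 2 + 2 + 1 + 0 + 1 + 2 = 14
distinct = 153 − 14 = 139

139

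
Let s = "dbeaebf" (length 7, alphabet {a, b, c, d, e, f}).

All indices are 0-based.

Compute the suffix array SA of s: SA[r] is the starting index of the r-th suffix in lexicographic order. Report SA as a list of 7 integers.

[3, 1, 5, 0, 2, 4, 6]

sorted suffixes:
  #0 SA[0]=3  'aebf'
  #1 SA[1]=1  'beaebf'
  #2 SA[2]=5  'bf'
  #3 SA[3]=0  'dbeaebf'
  #4 SA[4]=2  'eaebf'
  #5 SA[5]=4  'ebf'
  #6 SA[6]=6  'f'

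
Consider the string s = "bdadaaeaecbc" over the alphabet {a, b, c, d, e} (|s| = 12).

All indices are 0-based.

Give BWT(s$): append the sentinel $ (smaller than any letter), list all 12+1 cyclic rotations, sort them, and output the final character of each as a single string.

rank  rotation       last
    0  $bdadaaeaecbc  c
    1  aaeaecbc$bdad  d
    2  adaaeaecbc$bd  d
    3  aeaecbc$bdada  a
    4  aecbc$bdadaae  e
    5  bc$bdadaaeaec  c
    6  bdadaaeaecbc$  $
    7  c$bdadaaeaecb  b
    8  cbc$bdadaaeae  e
    9  daaeaecbc$bda  a
   10  dadaaeaecbc$b  b
   11  eaecbc$bdadaa  a
   12  ecbc$bdadaaea  a

cddaec$beabaa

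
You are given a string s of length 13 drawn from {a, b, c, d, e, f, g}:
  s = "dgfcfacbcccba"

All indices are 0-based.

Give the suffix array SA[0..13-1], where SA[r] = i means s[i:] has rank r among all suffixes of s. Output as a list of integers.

rank | idx | suffix
   0 |  12 | a
   1 |   5 | acbcccba
   2 |  11 | ba
   3 |   7 | bcccba
   4 |  10 | cba
   5 |   6 | cbcccba
   6 |   9 | ccba
   7 |   8 | cccba
   8 |   3 | cfacbcccba
   9 |   0 | dgfcfacbcccba
  10 |   4 | facbcccba
  11 |   2 | fcfacbcccba
  12 |   1 | gfcfacbcccba

[12, 5, 11, 7, 10, 6, 9, 8, 3, 0, 4, 2, 1]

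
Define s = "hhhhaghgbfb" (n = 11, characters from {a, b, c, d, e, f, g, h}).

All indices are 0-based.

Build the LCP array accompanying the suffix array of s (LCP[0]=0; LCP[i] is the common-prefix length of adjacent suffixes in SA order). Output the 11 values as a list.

[0, 0, 1, 0, 0, 1, 0, 1, 1, 2, 3]

sorted suffixes:
  #0 SA[0]=4  'aghgbfb'
  #1 SA[1]=10  'b'
  #2 SA[2]=8  'bfb'
  #3 SA[3]=9  'fb'
  #4 SA[4]=7  'gbfb'
  #5 SA[5]=5  'ghgbfb'
  #6 SA[6]=3  'haghgbfb'
  #7 SA[7]=6  'hgbfb'
  #8 SA[8]=2  'hhaghgbfb'
  #9 SA[9]=1  'hhhaghgbfb'
  #10 SA[10]=0  'hhhhaghgbfb'

SA = [4, 10, 8, 9, 7, 5, 3, 6, 2, 1, 0]
i: (SA[i-1],SA[i]) lcp shared
  1: (4,10) 0 ''
  2: (10,8) 1 'b'
  3: (8,9) 0 ''
  4: (9,7) 0 ''
  5: (7,5) 1 'g'
  6: (5,3) 0 ''
  7: (3,6) 1 'h'
  8: (6,2) 1 'h'
  9: (2,1) 2 'hh'
  10: (1,0) 3 'hhh'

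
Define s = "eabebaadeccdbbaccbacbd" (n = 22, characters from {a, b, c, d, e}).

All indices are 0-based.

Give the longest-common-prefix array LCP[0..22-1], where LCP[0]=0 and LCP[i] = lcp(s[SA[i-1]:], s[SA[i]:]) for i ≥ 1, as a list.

rank→(start, suffix):
  0 → (5, 'aadeccdbbaccbacbd')
  1 → (1, 'abebaadeccdbbaccbacbd')
  2 → (18, 'acbd')
  3 → (14, 'accbacbd')
  4 → (6, 'adeccdbbaccbacbd')
  5 → (4, 'baadeccdbbaccbacbd')
  6 → (17, 'bacbd')
  7 → (13, 'baccbacbd')
  8 → (12, 'bbaccbacbd')
  9 → (20, 'bd')
  10 → (2, 'bebaadeccdbbaccbacbd')
  11 → (16, 'cbacbd')
  12 → (19, 'cbd')
  13 → (15, 'ccbacbd')
  14 → (9, 'ccdbbaccbacbd')
  15 → (10, 'cdbbaccbacbd')
  16 → (21, 'd')
  17 → (11, 'dbbaccbacbd')
  18 → (7, 'deccdbbaccbacbd')
  19 → (0, 'eabebaadeccdbbaccbacbd')
  20 → (3, 'ebaadeccdbbaccbacbd')
  21 → (8, 'eccdbbaccbacbd')

SA = [5, 1, 18, 14, 6, 4, 17, 13, 12, 20, 2, 16, 19, 15, 9, 10, 21, 11, 7, 0, 3, 8]
[i] adj suffixes → lcp
  [1] 5/1 → 1 ('a')
  [2] 1/18 → 1 ('a')
  [3] 18/14 → 2 ('ac')
  [4] 14/6 → 1 ('a')
  [5] 6/4 → 0 ('')
  [6] 4/17 → 2 ('ba')
  [7] 17/13 → 3 ('bac')
  [8] 13/12 → 1 ('b')
  [9] 12/20 → 1 ('b')
  [10] 20/2 → 1 ('b')
  [11] 2/16 → 0 ('')
  [12] 16/19 → 2 ('cb')
  [13] 19/15 → 1 ('c')
  [14] 15/9 → 2 ('cc')
  [15] 9/10 → 1 ('c')
  [16] 10/21 → 0 ('')
  [17] 21/11 → 1 ('d')
  [18] 11/7 → 1 ('d')
  [19] 7/0 → 0 ('')
  [20] 0/3 → 1 ('e')
  [21] 3/8 → 1 ('e')

[0, 1, 1, 2, 1, 0, 2, 3, 1, 1, 1, 0, 2, 1, 2, 1, 0, 1, 1, 0, 1, 1]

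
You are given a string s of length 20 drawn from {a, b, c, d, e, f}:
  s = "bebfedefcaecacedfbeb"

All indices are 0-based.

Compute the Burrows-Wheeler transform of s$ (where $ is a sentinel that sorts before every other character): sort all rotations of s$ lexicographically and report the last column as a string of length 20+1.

bccef$eefaeebbafcddeb

rank  rotation               last
    0  $bebfedefcaecacedfbeb  b
    1  acedfbeb$bebfedefcaec  c
    2  aecacedfbeb$bebfedefc  c
    3  b$bebfedefcaecacedfbe  e
    4  beb$bebfedefcaecacedf  f
    5  bebfedefcaecacedfbeb$  $
    6  bfedefcaecacedfbeb$be  e
    7  cacedfbeb$bebfedefcae  e
    8  caecacedfbeb$bebfedef  f
    9  cedfbeb$bebfedefcaeca  a
   10  defcaecacedfbeb$bebfe  e
   11  dfbeb$bebfedefcaecace  e
   12  eb$bebfedefcaecacedfb  b
   13  ebfedefcaecacedfbeb$b  b
   14  ecacedfbeb$bebfedefca  a
   15  edefcaecacedfbeb$bebf  f
   16  edfbeb$bebfedefcaecac  c
   17  efcaecacedfbeb$bebfed  d
   18  fbeb$bebfedefcaecaced  d
   19  fcaecacedfbeb$bebfede  e
   20  fedefcaecacedfbeb$beb  b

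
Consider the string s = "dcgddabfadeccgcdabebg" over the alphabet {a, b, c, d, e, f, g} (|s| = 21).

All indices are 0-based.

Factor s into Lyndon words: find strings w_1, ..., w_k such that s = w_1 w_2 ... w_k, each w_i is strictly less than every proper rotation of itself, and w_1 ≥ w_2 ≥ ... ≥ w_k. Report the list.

["d", "cgdd", "abfadeccgcd", "abebg"]

emit factor 1: 'd' (i=0, period=1)
emit factor 2: 'cgdd' (i=1, period=4)
emit factor 3: 'abfadeccgcd' (i=5, period=11)
emit factor 4: 'abebg' (i=16, period=5)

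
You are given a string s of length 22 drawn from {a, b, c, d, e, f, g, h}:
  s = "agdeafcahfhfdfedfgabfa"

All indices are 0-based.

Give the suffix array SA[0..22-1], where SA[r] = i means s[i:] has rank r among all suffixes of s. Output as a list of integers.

[21, 18, 4, 0, 7, 19, 6, 2, 12, 15, 3, 14, 20, 5, 11, 13, 16, 9, 17, 1, 10, 8]

rank | idx | suffix
   0 |  21 | a
   1 |  18 | abfa
   2 |   4 | afcahfhfdfedfgabfa
   3 |   0 | agdeafcahfhfdfedfgabfa
   4 |   7 | ahfhfdfedfgabfa
   5 |  19 | bfa
   6 |   6 | cahfhfdfedfgabfa
   7 |   2 | deafcahfhfdfedfgabfa
   8 |  12 | dfedfgabfa
   9 |  15 | dfgabfa
  10 |   3 | eafcahfhfdfedfgabfa
  11 |  14 | edfgabfa
  12 |  20 | fa
  13 |   5 | fcahfhfdfedfgabfa
  14 |  11 | fdfedfgabfa
  15 |  13 | fedfgabfa
  16 |  16 | fgabfa
  17 |   9 | fhfdfedfgabfa
  18 |  17 | gabfa
  19 |   1 | gdeafcahfhfdfedfgabfa
  20 |  10 | hfdfedfgabfa
  21 |   8 | hfhfdfedfgabfa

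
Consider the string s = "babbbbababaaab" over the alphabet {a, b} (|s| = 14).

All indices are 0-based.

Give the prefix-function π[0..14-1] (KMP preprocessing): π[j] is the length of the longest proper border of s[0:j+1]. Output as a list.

[0, 0, 1, 1, 1, 1, 2, 3, 2, 3, 2, 0, 0, 1]

π[0] = 0
j=1 s[j]='a': π[1]=0 (border '')
j=2 s[j]='b': π[2]=1 (border 'b')
j=3 s[j]='b': k: 1→0; π[3]=1 (border 'b')
j=4 s[j]='b': k: 1→0; π[4]=1 (border 'b')
j=5 s[j]='b': k: 1→0; π[5]=1 (border 'b')
j=6 s[j]='a': π[6]=2 (border 'ba')
j=7 s[j]='b': π[7]=3 (border 'bab')
j=8 s[j]='a': k: 3→1; π[8]=2 (border 'ba')
j=9 s[j]='b': π[9]=3 (border 'bab')
j=10 s[j]='a': k: 3→1; π[10]=2 (border 'ba')
j=11 s[j]='a': k: 2→0; π[11]=0 (border '')
j=12 s[j]='a': π[12]=0 (border '')
j=13 s[j]='b': π[13]=1 (border 'b')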